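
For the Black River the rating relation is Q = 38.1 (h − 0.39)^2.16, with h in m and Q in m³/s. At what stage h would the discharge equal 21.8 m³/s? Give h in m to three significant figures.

1.16 m

h − h₀ = (Q/C)^(1/b) = (21.8/38.1)^(1/2.16) = 0.7722 m
h = 0.39 + 0.7722 = 1.162 m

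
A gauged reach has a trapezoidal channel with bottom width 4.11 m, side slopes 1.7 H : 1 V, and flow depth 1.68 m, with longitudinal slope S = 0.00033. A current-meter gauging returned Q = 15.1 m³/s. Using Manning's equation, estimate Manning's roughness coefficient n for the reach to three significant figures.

A = (b + z·y)·y = (4.11 + 1.7×1.68)×1.68 = 11.70 m²
P = b + 2y√(1+z²) = 4.11 + 2×1.68×√(1+1.7²) = 10.74 m
R = A/P = 11.70/10.74 = 1.090 m
n = (1/Q)·A·R^(2/3)·S^(1/2) = (1/15.1) × 11.70 × 1.059 × 0.01817 = 0.01491

0.0149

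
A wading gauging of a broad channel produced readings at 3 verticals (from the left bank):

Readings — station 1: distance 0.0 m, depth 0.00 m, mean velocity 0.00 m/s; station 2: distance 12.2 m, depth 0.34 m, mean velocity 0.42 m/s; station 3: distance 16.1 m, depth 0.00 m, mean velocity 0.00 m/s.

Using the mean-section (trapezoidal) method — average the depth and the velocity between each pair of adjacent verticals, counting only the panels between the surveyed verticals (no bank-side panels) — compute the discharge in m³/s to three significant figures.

Panel 1-2: Δb = 12.2 m, d̄ = (0.00+0.34)/2 = 0.17, v̄ = (0.00+0.42)/2 = 0.21 → q = 12.2×0.17×0.21 = 0.4355 m³/s
Panel 2-3: Δb = 3.9 m, d̄ = (0.34+0.00)/2 = 0.17, v̄ = (0.42+0.00)/2 = 0.21 → q = 3.9×0.17×0.21 = 0.1392 m³/s
Q = Σ q = 0.5748 m³/s

0.575 m³/s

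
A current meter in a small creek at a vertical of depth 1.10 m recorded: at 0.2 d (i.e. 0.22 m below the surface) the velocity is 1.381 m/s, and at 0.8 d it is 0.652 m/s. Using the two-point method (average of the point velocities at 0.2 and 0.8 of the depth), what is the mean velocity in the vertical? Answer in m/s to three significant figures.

v̄ = (1.381 + 0.652) / 2 = 1.017 m/s

1.02 m/s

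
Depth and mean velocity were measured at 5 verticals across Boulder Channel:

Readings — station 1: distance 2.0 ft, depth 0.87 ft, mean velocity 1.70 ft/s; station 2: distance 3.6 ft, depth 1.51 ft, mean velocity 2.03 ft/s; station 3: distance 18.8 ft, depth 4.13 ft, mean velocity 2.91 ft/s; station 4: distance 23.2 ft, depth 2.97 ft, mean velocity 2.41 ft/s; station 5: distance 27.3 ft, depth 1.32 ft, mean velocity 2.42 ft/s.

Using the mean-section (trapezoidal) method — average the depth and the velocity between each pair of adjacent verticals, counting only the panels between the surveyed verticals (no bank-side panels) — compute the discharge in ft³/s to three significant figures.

172 ft³/s

Panel 1-2: Δb = 1.6 ft, d̄ = (0.87+1.51)/2 = 1.19, v̄ = (1.70+2.03)/2 = 1.865 → q = 1.6×1.19×1.865 = 3.551 ft³/s
Panel 2-3: Δb = 15.2 ft, d̄ = (1.51+4.13)/2 = 2.82, v̄ = (2.03+2.91)/2 = 2.47 → q = 15.2×2.82×2.47 = 105.9 ft³/s
Panel 3-4: Δb = 4.4 ft, d̄ = (4.13+2.97)/2 = 3.55, v̄ = (2.91+2.41)/2 = 2.66 → q = 4.4×3.55×2.66 = 41.55 ft³/s
Panel 4-5: Δb = 4.1 ft, d̄ = (2.97+1.32)/2 = 2.145, v̄ = (2.41+2.42)/2 = 2.415 → q = 4.1×2.145×2.415 = 21.24 ft³/s
Q = Σ q = 172.2 ft³/s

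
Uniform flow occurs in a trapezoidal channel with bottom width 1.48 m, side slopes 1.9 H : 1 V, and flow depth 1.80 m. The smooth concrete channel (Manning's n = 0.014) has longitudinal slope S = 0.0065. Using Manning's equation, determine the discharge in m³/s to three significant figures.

A = (b + z·y)·y = (1.48 + 1.9×1.80)×1.80 = 8.820 m²
P = b + 2y√(1+z²) = 1.48 + 2×1.80×√(1+1.9²) = 9.210 m
R = A/P = 8.820/9.210 = 0.9577 m
Q = (1/n)·A·R^(2/3)·S^(1/2) = (1/0.014) × 8.820 × 0.9577^(2/3) × 0.0065^(1/2) = 49.35 m³/s

49.3 m³/s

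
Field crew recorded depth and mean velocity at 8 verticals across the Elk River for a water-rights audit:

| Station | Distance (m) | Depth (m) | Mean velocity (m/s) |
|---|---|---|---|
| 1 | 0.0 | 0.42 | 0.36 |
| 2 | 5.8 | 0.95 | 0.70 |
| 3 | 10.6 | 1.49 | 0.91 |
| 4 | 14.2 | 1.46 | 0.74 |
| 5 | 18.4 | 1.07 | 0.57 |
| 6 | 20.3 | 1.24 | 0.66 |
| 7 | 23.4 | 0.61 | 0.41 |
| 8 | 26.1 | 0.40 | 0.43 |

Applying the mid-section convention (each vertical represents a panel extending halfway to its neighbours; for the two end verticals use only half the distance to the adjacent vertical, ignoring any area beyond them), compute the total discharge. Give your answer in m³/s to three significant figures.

18.7 m³/s

w_1 = (5.8 − 0.0)/2 = 2.9 m; q_1 = 0.36 × 0.42 × 2.9 = 0.4385 m³/s
w_2 = (10.6 − 0.0)/2 = 5.3 m; q_2 = 0.70 × 0.95 × 5.3 = 3.525 m³/s
w_3 = (14.2 − 5.8)/2 = 4.2 m; q_3 = 0.91 × 1.49 × 4.2 = 5.695 m³/s
w_4 = (18.4 − 10.6)/2 = 3.9 m; q_4 = 0.74 × 1.46 × 3.9 = 4.214 m³/s
w_5 = (20.3 − 14.2)/2 = 3.05 m; q_5 = 0.57 × 1.07 × 3.05 = 1.860 m³/s
w_6 = (23.4 − 18.4)/2 = 2.5 m; q_6 = 0.66 × 1.24 × 2.5 = 2.046 m³/s
w_7 = (26.1 − 20.3)/2 = 2.9 m; q_7 = 0.41 × 0.61 × 2.9 = 0.7253 m³/s
w_8 = (26.1 − 23.4)/2 = 1.35 m; q_8 = 0.43 × 0.40 × 1.35 = 0.2322 m³/s
Q = Σ qᵢ = 18.74 m³/s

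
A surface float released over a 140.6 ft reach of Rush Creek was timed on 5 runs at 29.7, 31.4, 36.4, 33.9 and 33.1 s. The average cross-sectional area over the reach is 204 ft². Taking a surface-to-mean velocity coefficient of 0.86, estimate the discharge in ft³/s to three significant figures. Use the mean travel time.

t̄ = (29.7 + 31.4 + 36.4 + 33.9 + 33.1) / 5 = 32.9 s
v_surface = L / t̄ = 140.6 / 32.9 = 4.274 ft/s
v_mean = 0.86 × 4.274 = 3.675 ft/s
Q = A × v_mean = 204 × 3.675 = 749.8 ft³/s

750 ft³/s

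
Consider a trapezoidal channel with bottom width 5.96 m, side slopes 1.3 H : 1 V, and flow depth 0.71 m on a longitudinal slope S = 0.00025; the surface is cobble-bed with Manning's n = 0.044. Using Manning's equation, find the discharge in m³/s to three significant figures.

A = (b + z·y)·y = (5.96 + 1.3×0.71)×0.71 = 4.887 m²
P = b + 2y√(1+z²) = 5.96 + 2×0.71×√(1+1.3²) = 8.289 m
R = A/P = 4.887/8.289 = 0.5896 m
Q = (1/n)·A·R^(2/3)·S^(1/2) = (1/0.044) × 4.887 × 0.5896^(2/3) × 0.00025^(1/2) = 1.235 m³/s

1.23 m³/s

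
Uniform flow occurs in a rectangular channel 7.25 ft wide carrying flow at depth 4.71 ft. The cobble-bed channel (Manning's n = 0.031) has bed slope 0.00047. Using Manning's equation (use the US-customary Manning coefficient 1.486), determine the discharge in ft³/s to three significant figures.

A = b·y = 7.25 × 4.71 = 34.15 ft²
P = b + 2y = 7.25 + 2×4.71 = 16.67 ft
R = A/P = 34.15/16.67 = 2.048 ft
Q = (1.486/n)·A·R^(2/3)·S^(1/2) = (1.486/0.031) × 34.15 × 2.048^(2/3) × 0.00047^(1/2) = 57.24 ft³/s

57.2 ft³/s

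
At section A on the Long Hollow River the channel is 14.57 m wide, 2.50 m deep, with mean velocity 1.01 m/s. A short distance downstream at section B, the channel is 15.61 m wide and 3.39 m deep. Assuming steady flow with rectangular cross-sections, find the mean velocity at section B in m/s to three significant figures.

Q = A₁V₁ = (14.57×2.50) × 1.01 = 36.79 m³/s
A₂ = 15.61 × 3.39 = 52.92 m²
V₂ = Q/A₂ = 36.79/52.92 = 0.6952 m/s

0.695 m/s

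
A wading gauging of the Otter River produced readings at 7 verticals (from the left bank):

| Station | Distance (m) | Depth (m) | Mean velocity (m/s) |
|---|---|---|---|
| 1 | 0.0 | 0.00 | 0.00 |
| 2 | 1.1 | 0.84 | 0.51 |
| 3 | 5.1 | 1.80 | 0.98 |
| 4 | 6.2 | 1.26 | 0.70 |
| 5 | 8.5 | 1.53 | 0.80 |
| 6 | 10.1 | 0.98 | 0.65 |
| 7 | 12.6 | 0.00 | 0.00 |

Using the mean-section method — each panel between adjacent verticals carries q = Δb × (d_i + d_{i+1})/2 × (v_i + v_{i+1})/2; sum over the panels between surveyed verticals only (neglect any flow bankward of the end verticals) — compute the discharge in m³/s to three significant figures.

9.73 m³/s

Panel 1-2: Δb = 1.1 m, d̄ = (0.00+0.84)/2 = 0.42, v̄ = (0.00+0.51)/2 = 0.255 → q = 1.1×0.42×0.255 = 0.1178 m³/s
Panel 2-3: Δb = 4 m, d̄ = (0.84+1.80)/2 = 1.32, v̄ = (0.51+0.98)/2 = 0.745 → q = 4×1.32×0.745 = 3.934 m³/s
Panel 3-4: Δb = 1.1 m, d̄ = (1.80+1.26)/2 = 1.53, v̄ = (0.98+0.70)/2 = 0.84 → q = 1.1×1.53×0.84 = 1.414 m³/s
Panel 4-5: Δb = 2.3 m, d̄ = (1.26+1.53)/2 = 1.395, v̄ = (0.70+0.80)/2 = 0.75 → q = 2.3×1.395×0.75 = 2.406 m³/s
Panel 5-6: Δb = 1.6 m, d̄ = (1.53+0.98)/2 = 1.255, v̄ = (0.80+0.65)/2 = 0.725 → q = 1.6×1.255×0.725 = 1.456 m³/s
Panel 6-7: Δb = 2.5 m, d̄ = (0.98+0.00)/2 = 0.49, v̄ = (0.65+0.00)/2 = 0.325 → q = 2.5×0.49×0.325 = 0.3981 m³/s
Q = Σ q = 9.725 m³/s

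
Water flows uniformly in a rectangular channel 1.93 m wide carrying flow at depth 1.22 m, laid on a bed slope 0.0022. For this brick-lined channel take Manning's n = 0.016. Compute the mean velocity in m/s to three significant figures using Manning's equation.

1.94 m/s

A = b·y = 1.93 × 1.22 = 2.355 m²
P = b + 2y = 1.93 + 2×1.22 = 4.370 m
R = A/P = 2.355/4.370 = 0.5388 m
Q = (1/n)·A·R^(2/3)·S^(1/2) = (1/0.016) × 2.355 × 0.5388^(2/3) × 0.0022^(1/2) = 4.571 m³/s
V = Q/A = 4.571/2.355 = 1.941 m/s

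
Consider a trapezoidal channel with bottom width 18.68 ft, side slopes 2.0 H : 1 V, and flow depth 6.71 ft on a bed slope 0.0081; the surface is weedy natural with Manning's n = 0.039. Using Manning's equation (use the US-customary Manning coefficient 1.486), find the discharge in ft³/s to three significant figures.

A = (b + z·y)·y = (18.68 + 2.0×6.71)×6.71 = 215.4 ft²
P = b + 2y√(1+z²) = 18.68 + 2×6.71×√(1+2.0²) = 48.69 ft
R = A/P = 215.4/48.69 = 4.424 ft
Q = (1.486/n)·A·R^(2/3)·S^(1/2) = (1.486/0.039) × 215.4 × 4.424^(2/3) × 0.0081^(1/2) = 1990 ft³/s

1990 ft³/s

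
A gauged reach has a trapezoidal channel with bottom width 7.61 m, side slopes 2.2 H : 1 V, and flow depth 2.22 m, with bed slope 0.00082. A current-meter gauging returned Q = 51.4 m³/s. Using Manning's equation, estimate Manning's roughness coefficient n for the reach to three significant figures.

0.0204

A = (b + z·y)·y = (7.61 + 2.2×2.22)×2.22 = 27.74 m²
P = b + 2y√(1+z²) = 7.61 + 2×2.22×√(1+2.2²) = 18.34 m
R = A/P = 27.74/18.34 = 1.512 m
n = (1/Q)·A·R^(2/3)·S^(1/2) = (1/51.4) × 27.74 × 1.318 × 0.02864 = 0.02036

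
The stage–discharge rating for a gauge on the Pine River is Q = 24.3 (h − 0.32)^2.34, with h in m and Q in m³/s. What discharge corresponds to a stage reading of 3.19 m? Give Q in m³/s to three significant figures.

286 m³/s

Q = 24.3 × (3.19 − 0.32)^2.34 = 24.3 × 2.87^2.34 = 286.5 m³/s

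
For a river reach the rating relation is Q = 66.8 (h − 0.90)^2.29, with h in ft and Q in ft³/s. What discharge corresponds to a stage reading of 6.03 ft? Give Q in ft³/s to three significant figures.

2820 ft³/s

Q = 66.8 × (6.03 − 0.90)^2.29 = 66.8 × 5.13^2.29 = 2825 ft³/s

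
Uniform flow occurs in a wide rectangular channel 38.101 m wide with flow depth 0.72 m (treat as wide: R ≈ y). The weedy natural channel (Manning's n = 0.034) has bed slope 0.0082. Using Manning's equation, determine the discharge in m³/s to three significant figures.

58.7 m³/s

A = b·y = 38.101 × 0.72 = 27.43 m²
Wide channel: R ≈ y = 0.72 m
Q = (1/n)·A·R^(2/3)·S^(1/2) = (1/0.034) × 27.43 × 0.7200^(2/3) × 0.0082^(1/2) = 58.69 m³/s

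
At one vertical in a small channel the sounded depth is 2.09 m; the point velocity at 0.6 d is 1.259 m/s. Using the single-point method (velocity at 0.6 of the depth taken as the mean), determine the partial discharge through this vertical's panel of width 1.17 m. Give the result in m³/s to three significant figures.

v̄ = v₀.₆ = 1.259 m/s
q = v̄ × d × w = 1.259 × 2.09 × 1.17 = 3.079 m³/s

3.08 m³/s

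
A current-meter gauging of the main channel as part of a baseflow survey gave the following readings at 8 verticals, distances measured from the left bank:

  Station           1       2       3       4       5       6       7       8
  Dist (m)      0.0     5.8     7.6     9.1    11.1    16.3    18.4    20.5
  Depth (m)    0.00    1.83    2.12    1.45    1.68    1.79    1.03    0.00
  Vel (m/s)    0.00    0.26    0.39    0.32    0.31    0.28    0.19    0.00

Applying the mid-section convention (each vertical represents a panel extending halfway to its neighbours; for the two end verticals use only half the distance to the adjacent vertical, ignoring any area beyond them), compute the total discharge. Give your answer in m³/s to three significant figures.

w_2 = (7.6 − 0.0)/2 = 3.8 m; q_2 = 0.26 × 1.83 × 3.8 = 1.808 m³/s
w_3 = (9.1 − 5.8)/2 = 1.65 m; q_3 = 0.39 × 2.12 × 1.65 = 1.364 m³/s
w_4 = (11.1 − 7.6)/2 = 1.75 m; q_4 = 0.32 × 1.45 × 1.75 = 0.8120 m³/s
w_5 = (16.3 − 9.1)/2 = 3.6 m; q_5 = 0.31 × 1.68 × 3.6 = 1.875 m³/s
w_6 = (18.4 − 11.1)/2 = 3.65 m; q_6 = 0.28 × 1.79 × 3.65 = 1.829 m³/s
w_7 = (20.5 − 16.3)/2 = 2.1 m; q_7 = 0.19 × 1.03 × 2.1 = 0.4110 m³/s
Stations 1, 8 contribute zero (depth or velocity is 0).
Q = Σ qᵢ = 8.099 m³/s

8.10 m³/s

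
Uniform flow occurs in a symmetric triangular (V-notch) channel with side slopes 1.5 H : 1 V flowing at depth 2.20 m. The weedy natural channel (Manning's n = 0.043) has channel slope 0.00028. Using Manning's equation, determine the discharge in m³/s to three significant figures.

A = z·y² = 1.5×2.20² = 7.260 m²
P = 2y√(1+z²) = 2×2.20×√(1+1.5²) = 7.932 m
R = A/P = 7.260/7.932 = 0.9153 m
Q = (1/n)·A·R^(2/3)·S^(1/2) = (1/0.043) × 7.260 × 0.9153^(2/3) × 0.00028^(1/2) = 2.663 m³/s

2.66 m³/s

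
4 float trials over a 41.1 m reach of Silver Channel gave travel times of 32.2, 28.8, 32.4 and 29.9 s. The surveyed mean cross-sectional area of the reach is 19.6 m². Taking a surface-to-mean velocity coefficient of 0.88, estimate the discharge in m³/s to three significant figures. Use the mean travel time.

23.0 m³/s

t̄ = (32.2 + 28.8 + 32.4 + 29.9) / 4 = 30.825 s
v_surface = L / t̄ = 41.1 / 30.825 = 1.333 m/s
v_mean = 0.88 × 1.333 = 1.173 m/s
Q = A × v_mean = 19.6 × 1.173 = 23.00 m³/s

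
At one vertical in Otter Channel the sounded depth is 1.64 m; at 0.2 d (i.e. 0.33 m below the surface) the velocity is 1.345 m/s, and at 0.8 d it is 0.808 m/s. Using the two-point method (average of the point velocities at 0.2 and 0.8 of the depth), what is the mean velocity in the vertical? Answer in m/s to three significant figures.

1.08 m/s

v̄ = (1.345 + 0.808) / 2 = 1.077 m/s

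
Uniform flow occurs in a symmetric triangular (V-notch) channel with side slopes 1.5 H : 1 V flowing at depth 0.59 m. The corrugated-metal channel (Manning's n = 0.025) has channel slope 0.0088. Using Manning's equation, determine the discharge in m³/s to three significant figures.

A = z·y² = 1.5×0.59² = 0.5222 m²
P = 2y√(1+z²) = 2×0.59×√(1+1.5²) = 2.127 m
R = A/P = 0.5222/2.127 = 0.2455 m
Q = (1/n)·A·R^(2/3)·S^(1/2) = (1/0.025) × 0.5222 × 0.2455^(2/3) × 0.0088^(1/2) = 0.7681 m³/s

0.768 m³/s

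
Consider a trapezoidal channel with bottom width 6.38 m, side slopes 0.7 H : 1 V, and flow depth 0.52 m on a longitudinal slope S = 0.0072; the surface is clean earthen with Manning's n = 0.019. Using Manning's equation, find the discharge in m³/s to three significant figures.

A = (b + z·y)·y = (6.38 + 0.7×0.52)×0.52 = 3.507 m²
P = b + 2y√(1+z²) = 6.38 + 2×0.52×√(1+0.7²) = 7.649 m
R = A/P = 3.507/7.649 = 0.4584 m
Q = (1/n)·A·R^(2/3)·S^(1/2) = (1/0.019) × 3.507 × 0.4584^(2/3) × 0.0072^(1/2) = 9.312 m³/s

9.31 m³/s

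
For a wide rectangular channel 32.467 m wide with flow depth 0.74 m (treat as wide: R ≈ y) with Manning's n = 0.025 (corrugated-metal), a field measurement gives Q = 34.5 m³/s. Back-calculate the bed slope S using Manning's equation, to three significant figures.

A = b·y = 32.467 × 0.74 = 24.03 m²
Wide channel: R ≈ y = 0.74 m
S = (Q·n / (1·A·R^(2/3)))² = (34.5×0.025 / (1×24.03×0.8181))² = 0.001925

0.00193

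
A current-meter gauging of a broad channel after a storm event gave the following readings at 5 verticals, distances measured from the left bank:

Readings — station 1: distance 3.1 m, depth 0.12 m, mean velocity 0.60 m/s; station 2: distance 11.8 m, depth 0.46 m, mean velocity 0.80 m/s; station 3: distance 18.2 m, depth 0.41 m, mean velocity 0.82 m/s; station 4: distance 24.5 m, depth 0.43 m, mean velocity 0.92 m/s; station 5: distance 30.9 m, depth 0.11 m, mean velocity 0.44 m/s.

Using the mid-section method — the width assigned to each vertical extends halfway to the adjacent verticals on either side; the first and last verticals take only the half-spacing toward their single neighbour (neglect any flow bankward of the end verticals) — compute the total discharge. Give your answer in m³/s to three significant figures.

w_1 = (11.8 − 3.1)/2 = 4.35 m; q_1 = 0.60 × 0.12 × 4.35 = 0.3132 m³/s
w_2 = (18.2 − 3.1)/2 = 7.55 m; q_2 = 0.80 × 0.46 × 7.55 = 2.778 m³/s
w_3 = (24.5 − 11.8)/2 = 6.35 m; q_3 = 0.82 × 0.41 × 6.35 = 2.135 m³/s
w_4 = (30.9 − 18.2)/2 = 6.35 m; q_4 = 0.92 × 0.43 × 6.35 = 2.512 m³/s
w_5 = (30.9 − 24.5)/2 = 3.2 m; q_5 = 0.44 × 0.11 × 3.2 = 0.1549 m³/s
Q = Σ qᵢ = 7.893 m³/s

7.89 m³/s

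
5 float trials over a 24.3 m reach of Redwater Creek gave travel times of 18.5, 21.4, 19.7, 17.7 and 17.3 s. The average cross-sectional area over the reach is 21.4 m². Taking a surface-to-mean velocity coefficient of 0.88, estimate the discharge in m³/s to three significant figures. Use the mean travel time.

t̄ = (18.5 + 21.4 + 19.7 + 17.7 + 17.3) / 5 = 18.92 s
v_surface = L / t̄ = 24.3 / 18.92 = 1.284 m/s
v_mean = 0.88 × 1.284 = 1.130 m/s
Q = A × v_mean = 21.4 × 1.130 = 24.19 m³/s

24.2 m³/s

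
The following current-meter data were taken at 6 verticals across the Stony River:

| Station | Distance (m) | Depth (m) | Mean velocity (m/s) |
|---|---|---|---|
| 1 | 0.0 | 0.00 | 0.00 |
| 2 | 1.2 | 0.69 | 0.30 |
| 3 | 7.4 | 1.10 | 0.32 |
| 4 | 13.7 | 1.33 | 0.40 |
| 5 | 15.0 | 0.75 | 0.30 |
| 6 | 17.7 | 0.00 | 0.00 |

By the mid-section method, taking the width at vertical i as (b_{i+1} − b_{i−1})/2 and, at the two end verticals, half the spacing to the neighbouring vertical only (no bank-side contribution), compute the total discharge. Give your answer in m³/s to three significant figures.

5.44 m³/s

w_2 = (7.4 − 0.0)/2 = 3.7 m; q_2 = 0.30 × 0.69 × 3.7 = 0.7659 m³/s
w_3 = (13.7 − 1.2)/2 = 6.25 m; q_3 = 0.32 × 1.10 × 6.25 = 2.200 m³/s
w_4 = (15.0 − 7.4)/2 = 3.8 m; q_4 = 0.40 × 1.33 × 3.8 = 2.022 m³/s
w_5 = (17.7 − 13.7)/2 = 2 m; q_5 = 0.30 × 0.75 × 2 = 0.4500 m³/s
Stations 1, 6 contribute zero (depth or velocity is 0).
Q = Σ qᵢ = 5.438 m³/s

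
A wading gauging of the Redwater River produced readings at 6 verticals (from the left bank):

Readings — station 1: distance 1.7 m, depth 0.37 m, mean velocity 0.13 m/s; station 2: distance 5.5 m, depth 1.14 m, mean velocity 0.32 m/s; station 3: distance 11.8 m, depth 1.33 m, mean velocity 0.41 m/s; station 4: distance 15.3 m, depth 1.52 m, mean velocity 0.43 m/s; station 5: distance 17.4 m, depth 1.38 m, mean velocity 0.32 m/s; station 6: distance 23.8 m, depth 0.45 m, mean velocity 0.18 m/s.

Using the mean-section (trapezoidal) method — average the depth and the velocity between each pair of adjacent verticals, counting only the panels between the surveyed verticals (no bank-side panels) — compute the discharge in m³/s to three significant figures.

8.19 m³/s

Panel 1-2: Δb = 3.8 m, d̄ = (0.37+1.14)/2 = 0.755, v̄ = (0.13+0.32)/2 = 0.225 → q = 3.8×0.755×0.225 = 0.6455 m³/s
Panel 2-3: Δb = 6.3 m, d̄ = (1.14+1.33)/2 = 1.235, v̄ = (0.32+0.41)/2 = 0.365 → q = 6.3×1.235×0.365 = 2.840 m³/s
Panel 3-4: Δb = 3.5 m, d̄ = (1.33+1.52)/2 = 1.425, v̄ = (0.41+0.43)/2 = 0.42 → q = 3.5×1.425×0.42 = 2.095 m³/s
Panel 4-5: Δb = 2.1 m, d̄ = (1.52+1.38)/2 = 1.45, v̄ = (0.43+0.32)/2 = 0.375 → q = 2.1×1.45×0.375 = 1.142 m³/s
Panel 5-6: Δb = 6.4 m, d̄ = (1.38+0.45)/2 = 0.915, v̄ = (0.32+0.18)/2 = 0.25 → q = 6.4×0.915×0.25 = 1.464 m³/s
Q = Σ q = 8.186 m³/s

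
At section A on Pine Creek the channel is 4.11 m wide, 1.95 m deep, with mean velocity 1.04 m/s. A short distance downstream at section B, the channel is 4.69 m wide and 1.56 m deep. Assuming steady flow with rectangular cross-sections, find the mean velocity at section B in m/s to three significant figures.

Q = A₁V₁ = (4.11×1.95) × 1.04 = 8.335 m³/s
A₂ = 4.69 × 1.56 = 7.316 m²
V₂ = Q/A₂ = 8.335/7.316 = 1.139 m/s

1.14 m/s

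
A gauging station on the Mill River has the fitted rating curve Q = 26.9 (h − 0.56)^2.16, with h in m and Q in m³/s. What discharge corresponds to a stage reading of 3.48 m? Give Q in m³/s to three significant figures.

Q = 26.9 × (3.48 − 0.56)^2.16 = 26.9 × 2.92^2.16 = 272.3 m³/s

272 m³/s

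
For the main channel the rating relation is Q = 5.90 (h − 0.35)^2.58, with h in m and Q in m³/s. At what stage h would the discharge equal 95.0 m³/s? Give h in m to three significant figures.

h − h₀ = (Q/C)^(1/b) = (95.0/5.90)^(1/2.58) = 2.936 m
h = 0.35 + 2.936 = 3.286 m

3.29 m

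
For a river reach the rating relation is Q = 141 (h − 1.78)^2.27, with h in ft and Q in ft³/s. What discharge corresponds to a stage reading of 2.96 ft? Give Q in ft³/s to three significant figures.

205 ft³/s

Q = 141 × (2.96 − 1.78)^2.27 = 141 × 1.18^2.27 = 205.3 ft³/s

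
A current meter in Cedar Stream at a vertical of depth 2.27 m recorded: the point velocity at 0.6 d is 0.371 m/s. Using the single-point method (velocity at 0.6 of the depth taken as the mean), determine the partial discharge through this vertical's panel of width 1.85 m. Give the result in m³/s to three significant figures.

1.56 m³/s

v̄ = v₀.₆ = 0.371 m/s
q = v̄ × d × w = 0.3710 × 2.27 × 1.85 = 1.558 m³/s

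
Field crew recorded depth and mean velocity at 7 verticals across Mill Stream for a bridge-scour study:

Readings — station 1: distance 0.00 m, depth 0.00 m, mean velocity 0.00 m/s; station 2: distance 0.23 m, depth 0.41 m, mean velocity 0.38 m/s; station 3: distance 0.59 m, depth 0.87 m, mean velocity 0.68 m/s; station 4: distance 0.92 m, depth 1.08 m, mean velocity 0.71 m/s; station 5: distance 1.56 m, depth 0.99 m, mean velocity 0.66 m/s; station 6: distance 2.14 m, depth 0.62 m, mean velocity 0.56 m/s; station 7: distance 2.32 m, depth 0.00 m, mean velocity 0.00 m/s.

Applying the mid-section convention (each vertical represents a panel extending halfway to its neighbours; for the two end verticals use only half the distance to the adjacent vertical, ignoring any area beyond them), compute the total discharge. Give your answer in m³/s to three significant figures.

w_2 = (0.59 − 0.00)/2 = 0.295 m; q_2 = 0.38 × 0.41 × 0.295 = 0.04596 m³/s
w_3 = (0.92 − 0.23)/2 = 0.345 m; q_3 = 0.68 × 0.87 × 0.345 = 0.2041 m³/s
w_4 = (1.56 − 0.59)/2 = 0.485 m; q_4 = 0.71 × 1.08 × 0.485 = 0.3719 m³/s
w_5 = (2.14 − 0.92)/2 = 0.61 m; q_5 = 0.66 × 0.99 × 0.61 = 0.3986 m³/s
w_6 = (2.32 − 1.56)/2 = 0.38 m; q_6 = 0.56 × 0.62 × 0.38 = 0.1319 m³/s
Stations 1, 7 contribute zero (depth or velocity is 0).
Q = Σ qᵢ = 1.152 m³/s

1.15 m³/s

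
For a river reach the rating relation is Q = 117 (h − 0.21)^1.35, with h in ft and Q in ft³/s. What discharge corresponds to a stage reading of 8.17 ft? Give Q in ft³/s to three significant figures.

1920 ft³/s

Q = 117 × (8.17 − 0.21)^1.35 = 117 × 7.96^1.35 = 1925 ft³/s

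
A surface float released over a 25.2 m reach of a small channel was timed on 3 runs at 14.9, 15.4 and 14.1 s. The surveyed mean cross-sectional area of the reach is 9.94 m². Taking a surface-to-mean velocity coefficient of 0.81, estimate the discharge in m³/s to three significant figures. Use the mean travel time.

t̄ = (14.9 + 15.4 + 14.1) / 3 = 14.8 s
v_surface = L / t̄ = 25.2 / 14.8 = 1.703 m/s
v_mean = 0.81 × 1.703 = 1.379 m/s
Q = A × v_mean = 9.94 × 1.379 = 13.71 m³/s

13.7 m³/s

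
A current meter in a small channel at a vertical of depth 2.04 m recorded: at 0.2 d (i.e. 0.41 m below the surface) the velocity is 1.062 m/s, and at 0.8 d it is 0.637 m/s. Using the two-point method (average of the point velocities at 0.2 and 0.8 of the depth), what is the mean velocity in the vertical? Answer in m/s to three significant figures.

v̄ = (1.062 + 0.637) / 2 = 0.8495 m/s

0.850 m/s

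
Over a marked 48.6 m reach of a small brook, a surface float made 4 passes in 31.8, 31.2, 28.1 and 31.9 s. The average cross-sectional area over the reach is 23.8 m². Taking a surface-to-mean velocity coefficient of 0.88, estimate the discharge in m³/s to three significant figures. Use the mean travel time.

33.1 m³/s

t̄ = (31.8 + 31.2 + 28.1 + 31.9) / 4 = 30.75 s
v_surface = L / t̄ = 48.6 / 30.75 = 1.580 m/s
v_mean = 0.88 × 1.580 = 1.391 m/s
Q = A × v_mean = 23.8 × 1.391 = 33.10 m³/s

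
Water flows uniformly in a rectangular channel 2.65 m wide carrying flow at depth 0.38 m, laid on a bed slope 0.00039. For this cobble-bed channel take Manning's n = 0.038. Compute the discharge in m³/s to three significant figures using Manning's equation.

A = b·y = 2.65 × 0.38 = 1.007 m²
P = b + 2y = 2.65 + 2×0.38 = 3.410 m
R = A/P = 1.007/3.410 = 0.2953 m
Q = (1/n)·A·R^(2/3)·S^(1/2) = (1/0.038) × 1.007 × 0.2953^(2/3) × 0.00039^(1/2) = 0.2321 m³/s

0.232 m³/s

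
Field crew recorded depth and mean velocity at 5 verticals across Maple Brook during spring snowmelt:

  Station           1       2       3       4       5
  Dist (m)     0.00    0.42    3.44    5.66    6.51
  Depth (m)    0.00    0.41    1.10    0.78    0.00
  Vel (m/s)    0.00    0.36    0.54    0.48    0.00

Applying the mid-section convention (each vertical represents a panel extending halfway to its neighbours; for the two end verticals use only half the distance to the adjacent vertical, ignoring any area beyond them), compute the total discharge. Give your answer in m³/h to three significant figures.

w_2 = (3.44 − 0.00)/2 = 1.72 m; q_2 = 0.36 × 0.41 × 1.72 = 0.2539 m³/s
w_3 = (5.66 − 0.42)/2 = 2.62 m; q_3 = 0.54 × 1.10 × 2.62 = 1.556 m³/s
w_4 = (6.51 − 3.44)/2 = 1.535 m; q_4 = 0.48 × 0.78 × 1.535 = 0.5747 m³/s
Stations 1, 5 contribute zero (depth or velocity is 0).
Q = Σ qᵢ = 2.385 m³/s
= 2.385 × 3600 = 8585 m³/h

8590 m³/h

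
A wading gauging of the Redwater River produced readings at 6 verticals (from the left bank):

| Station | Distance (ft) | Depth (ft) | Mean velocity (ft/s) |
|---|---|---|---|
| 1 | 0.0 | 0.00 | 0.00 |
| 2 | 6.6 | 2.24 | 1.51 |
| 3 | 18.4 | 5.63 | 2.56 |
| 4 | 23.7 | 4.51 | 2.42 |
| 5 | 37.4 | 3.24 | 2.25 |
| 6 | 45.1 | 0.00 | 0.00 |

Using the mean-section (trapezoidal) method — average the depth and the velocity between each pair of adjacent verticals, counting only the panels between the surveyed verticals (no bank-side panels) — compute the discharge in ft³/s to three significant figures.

Panel 1-2: Δb = 6.6 ft, d̄ = (0.00+2.24)/2 = 1.12, v̄ = (0.00+1.51)/2 = 0.755 → q = 6.6×1.12×0.755 = 5.581 ft³/s
Panel 2-3: Δb = 11.8 ft, d̄ = (2.24+5.63)/2 = 3.935, v̄ = (1.51+2.56)/2 = 2.035 → q = 11.8×3.935×2.035 = 94.49 ft³/s
Panel 3-4: Δb = 5.3 ft, d̄ = (5.63+4.51)/2 = 5.07, v̄ = (2.56+2.42)/2 = 2.49 → q = 5.3×5.07×2.49 = 66.91 ft³/s
Panel 4-5: Δb = 13.7 ft, d̄ = (4.51+3.24)/2 = 3.875, v̄ = (2.42+2.25)/2 = 2.335 → q = 13.7×3.875×2.335 = 124.0 ft³/s
Panel 5-6: Δb = 7.7 ft, d̄ = (3.24+0.00)/2 = 1.62, v̄ = (2.25+0.00)/2 = 1.125 → q = 7.7×1.62×1.125 = 14.03 ft³/s
Q = Σ q = 305.0 ft³/s

305 ft³/s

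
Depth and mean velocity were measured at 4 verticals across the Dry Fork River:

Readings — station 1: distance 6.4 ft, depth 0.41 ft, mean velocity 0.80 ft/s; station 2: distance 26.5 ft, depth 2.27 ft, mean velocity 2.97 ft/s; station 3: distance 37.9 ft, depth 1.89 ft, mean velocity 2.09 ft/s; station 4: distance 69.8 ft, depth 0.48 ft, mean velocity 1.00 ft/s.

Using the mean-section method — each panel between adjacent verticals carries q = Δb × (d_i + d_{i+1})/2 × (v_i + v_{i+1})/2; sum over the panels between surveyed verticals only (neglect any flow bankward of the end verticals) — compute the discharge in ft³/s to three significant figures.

169 ft³/s

Panel 1-2: Δb = 20.1 ft, d̄ = (0.41+2.27)/2 = 1.34, v̄ = (0.80+2.97)/2 = 1.885 → q = 20.1×1.34×1.885 = 50.77 ft³/s
Panel 2-3: Δb = 11.4 ft, d̄ = (2.27+1.89)/2 = 2.08, v̄ = (2.97+2.09)/2 = 2.53 → q = 11.4×2.08×2.53 = 59.99 ft³/s
Panel 3-4: Δb = 31.9 ft, d̄ = (1.89+0.48)/2 = 1.185, v̄ = (2.09+1.00)/2 = 1.545 → q = 31.9×1.185×1.545 = 58.40 ft³/s
Q = Σ q = 169.2 ft³/s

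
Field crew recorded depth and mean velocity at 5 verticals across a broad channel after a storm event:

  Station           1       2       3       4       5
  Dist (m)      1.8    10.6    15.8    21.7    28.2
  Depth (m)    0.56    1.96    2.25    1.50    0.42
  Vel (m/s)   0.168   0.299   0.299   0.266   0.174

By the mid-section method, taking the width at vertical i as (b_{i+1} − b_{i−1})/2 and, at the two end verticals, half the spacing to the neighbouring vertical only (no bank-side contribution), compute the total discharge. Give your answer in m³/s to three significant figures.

11.0 m³/s

w_1 = (10.6 − 1.8)/2 = 4.4 m; q_1 = 0.168 × 0.56 × 4.4 = 0.4140 m³/s
w_2 = (15.8 − 1.8)/2 = 7 m; q_2 = 0.299 × 1.96 × 7 = 4.102 m³/s
w_3 = (21.7 − 10.6)/2 = 5.55 m; q_3 = 0.299 × 2.25 × 5.55 = 3.734 m³/s
w_4 = (28.2 − 15.8)/2 = 6.2 m; q_4 = 0.266 × 1.50 × 6.2 = 2.474 m³/s
w_5 = (28.2 − 21.7)/2 = 3.25 m; q_5 = 0.174 × 0.42 × 3.25 = 0.2375 m³/s
Q = Σ qᵢ = 10.96 m³/s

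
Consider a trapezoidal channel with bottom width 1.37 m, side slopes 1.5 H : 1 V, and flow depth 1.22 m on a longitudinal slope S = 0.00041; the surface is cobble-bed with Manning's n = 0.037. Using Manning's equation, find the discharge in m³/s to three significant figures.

1.65 m³/s

A = (b + z·y)·y = (1.37 + 1.5×1.22)×1.22 = 3.904 m²
P = b + 2y√(1+z²) = 1.37 + 2×1.22×√(1+1.5²) = 5.769 m
R = A/P = 3.904/5.769 = 0.6767 m
Q = (1/n)·A·R^(2/3)·S^(1/2) = (1/0.037) × 3.904 × 0.6767^(2/3) × 0.00041^(1/2) = 1.647 m³/s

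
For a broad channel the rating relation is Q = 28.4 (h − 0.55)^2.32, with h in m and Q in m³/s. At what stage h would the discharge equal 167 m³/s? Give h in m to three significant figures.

h − h₀ = (Q/C)^(1/b) = (167/28.4)^(1/2.32) = 2.146 m
h = 0.55 + 2.146 = 2.696 m

2.70 m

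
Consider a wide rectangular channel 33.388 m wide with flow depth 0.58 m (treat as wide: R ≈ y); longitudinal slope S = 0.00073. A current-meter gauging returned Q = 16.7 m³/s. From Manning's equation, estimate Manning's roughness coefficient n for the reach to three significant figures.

0.0218

A = b·y = 33.388 × 0.58 = 19.37 m²
Wide channel: R ≈ y = 0.58 m
n = (1/Q)·A·R^(2/3)·S^(1/2) = (1/16.7) × 19.37 × 0.6955 × 0.02702 = 0.02179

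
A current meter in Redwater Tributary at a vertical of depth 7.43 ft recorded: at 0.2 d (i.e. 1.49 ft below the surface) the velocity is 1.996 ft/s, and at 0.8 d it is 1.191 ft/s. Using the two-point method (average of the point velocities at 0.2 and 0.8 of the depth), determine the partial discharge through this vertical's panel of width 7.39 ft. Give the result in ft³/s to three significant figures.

v̄ = (1.996 + 1.191) / 2 = 1.594 ft/s
q = v̄ × d × w = 1.594 × 7.43 × 7.39 = 87.50 ft³/s

87.5 ft³/s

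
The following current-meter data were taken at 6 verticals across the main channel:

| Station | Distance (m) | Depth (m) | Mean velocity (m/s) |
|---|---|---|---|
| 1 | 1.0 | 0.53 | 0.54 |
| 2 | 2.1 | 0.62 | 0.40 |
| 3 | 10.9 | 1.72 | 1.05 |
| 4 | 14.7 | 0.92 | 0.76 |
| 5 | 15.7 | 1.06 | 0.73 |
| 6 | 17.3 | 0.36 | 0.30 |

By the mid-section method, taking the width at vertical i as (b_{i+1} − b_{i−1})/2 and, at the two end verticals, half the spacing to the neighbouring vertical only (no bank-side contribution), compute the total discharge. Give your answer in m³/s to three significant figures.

15.5 m³/s

w_1 = (2.1 − 1.0)/2 = 0.55 m; q_1 = 0.54 × 0.53 × 0.55 = 0.1574 m³/s
w_2 = (10.9 − 1.0)/2 = 4.95 m; q_2 = 0.40 × 0.62 × 4.95 = 1.228 m³/s
w_3 = (14.7 − 2.1)/2 = 6.3 m; q_3 = 1.05 × 1.72 × 6.3 = 11.38 m³/s
w_4 = (15.7 − 10.9)/2 = 2.4 m; q_4 = 0.76 × 0.92 × 2.4 = 1.678 m³/s
w_5 = (17.3 − 14.7)/2 = 1.3 m; q_5 = 0.73 × 1.06 × 1.3 = 1.006 m³/s
w_6 = (17.3 − 15.7)/2 = 0.8 m; q_6 = 0.30 × 0.36 × 0.8 = 0.08640 m³/s
Q = Σ qᵢ = 15.53 m³/s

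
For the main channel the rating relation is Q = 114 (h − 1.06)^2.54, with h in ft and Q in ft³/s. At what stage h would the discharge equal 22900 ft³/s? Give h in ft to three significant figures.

h − h₀ = (Q/C)^(1/b) = (22900/114)^(1/2.54) = 8.066 ft
h = 1.06 + 8.066 = 9.126 ft

9.13 ft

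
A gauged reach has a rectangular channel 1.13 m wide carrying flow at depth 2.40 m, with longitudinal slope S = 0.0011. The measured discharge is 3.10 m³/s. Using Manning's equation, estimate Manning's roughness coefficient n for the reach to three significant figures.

A = b·y = 1.13 × 2.40 = 2.712 m²
P = b + 2y = 1.13 + 2×2.40 = 5.930 m
R = A/P = 2.712/5.930 = 0.4573 m
n = (1/Q)·A·R^(2/3)·S^(1/2) = (1/3.10) × 2.712 × 0.5936 × 0.03317 = 0.01722

0.0172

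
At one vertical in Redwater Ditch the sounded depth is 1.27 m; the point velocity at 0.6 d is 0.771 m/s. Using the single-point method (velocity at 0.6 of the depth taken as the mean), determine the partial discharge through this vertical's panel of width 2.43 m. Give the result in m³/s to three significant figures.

v̄ = v₀.₆ = 0.771 m/s
q = v̄ × d × w = 0.7710 × 1.27 × 2.43 = 2.379 m³/s

2.38 m³/s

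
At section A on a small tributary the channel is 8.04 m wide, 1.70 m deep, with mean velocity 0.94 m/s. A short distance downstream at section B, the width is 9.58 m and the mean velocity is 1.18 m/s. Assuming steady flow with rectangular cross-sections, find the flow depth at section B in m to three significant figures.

Q = A₁V₁ = (8.04×1.70) × 0.94 = 12.85 m³/s
d₂ = Q/(b₂ V₂) = 12.85/(9.58×1.18) = 1.137 m

1.14 m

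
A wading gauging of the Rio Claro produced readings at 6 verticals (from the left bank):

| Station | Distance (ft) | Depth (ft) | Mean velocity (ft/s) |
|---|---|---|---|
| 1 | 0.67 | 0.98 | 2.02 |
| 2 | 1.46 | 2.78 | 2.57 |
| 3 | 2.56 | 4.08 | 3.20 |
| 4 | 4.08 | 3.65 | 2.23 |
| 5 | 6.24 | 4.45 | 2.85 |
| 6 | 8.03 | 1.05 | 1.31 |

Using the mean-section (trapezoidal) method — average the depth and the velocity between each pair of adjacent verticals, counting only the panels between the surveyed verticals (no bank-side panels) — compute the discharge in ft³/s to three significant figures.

62.7 ft³/s

Panel 1-2: Δb = 0.79 ft, d̄ = (0.98+2.78)/2 = 1.88, v̄ = (2.02+2.57)/2 = 2.295 → q = 0.79×1.88×2.295 = 3.409 ft³/s
Panel 2-3: Δb = 1.1 ft, d̄ = (2.78+4.08)/2 = 3.43, v̄ = (2.57+3.20)/2 = 2.885 → q = 1.1×3.43×2.885 = 10.89 ft³/s
Panel 3-4: Δb = 1.52 ft, d̄ = (4.08+3.65)/2 = 3.865, v̄ = (3.20+2.23)/2 = 2.715 → q = 1.52×3.865×2.715 = 15.95 ft³/s
Panel 4-5: Δb = 2.16 ft, d̄ = (3.65+4.45)/2 = 4.05, v̄ = (2.23+2.85)/2 = 2.54 → q = 2.16×4.05×2.54 = 22.22 ft³/s
Panel 5-6: Δb = 1.79 ft, d̄ = (4.45+1.05)/2 = 2.75, v̄ = (2.85+1.31)/2 = 2.08 → q = 1.79×2.75×2.08 = 10.24 ft³/s
Q = Σ q = 62.70 ft³/s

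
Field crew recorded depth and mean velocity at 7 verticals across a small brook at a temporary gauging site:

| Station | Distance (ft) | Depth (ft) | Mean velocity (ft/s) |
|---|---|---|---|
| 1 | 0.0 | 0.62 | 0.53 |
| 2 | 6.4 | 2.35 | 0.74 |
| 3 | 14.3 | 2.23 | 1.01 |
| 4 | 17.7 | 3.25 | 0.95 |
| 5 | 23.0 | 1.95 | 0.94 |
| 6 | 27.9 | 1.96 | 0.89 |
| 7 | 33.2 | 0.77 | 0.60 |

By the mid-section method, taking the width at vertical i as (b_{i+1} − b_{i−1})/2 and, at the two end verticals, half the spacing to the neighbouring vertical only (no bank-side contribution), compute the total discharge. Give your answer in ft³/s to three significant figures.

59.1 ft³/s

w_1 = (6.4 − 0.0)/2 = 3.2 ft; q_1 = 0.53 × 0.62 × 3.2 = 1.052 ft³/s
w_2 = (14.3 − 0.0)/2 = 7.15 ft; q_2 = 0.74 × 2.35 × 7.15 = 12.43 ft³/s
w_3 = (17.7 − 6.4)/2 = 5.65 ft; q_3 = 1.01 × 2.23 × 5.65 = 12.73 ft³/s
w_4 = (23.0 − 14.3)/2 = 4.35 ft; q_4 = 0.95 × 3.25 × 4.35 = 13.43 ft³/s
w_5 = (27.9 − 17.7)/2 = 5.1 ft; q_5 = 0.94 × 1.95 × 5.1 = 9.348 ft³/s
w_6 = (33.2 − 23.0)/2 = 5.1 ft; q_6 = 0.89 × 1.96 × 5.1 = 8.896 ft³/s
w_7 = (33.2 − 27.9)/2 = 2.65 ft; q_7 = 0.60 × 0.77 × 2.65 = 1.224 ft³/s
Q = Σ qᵢ = 59.11 ft³/s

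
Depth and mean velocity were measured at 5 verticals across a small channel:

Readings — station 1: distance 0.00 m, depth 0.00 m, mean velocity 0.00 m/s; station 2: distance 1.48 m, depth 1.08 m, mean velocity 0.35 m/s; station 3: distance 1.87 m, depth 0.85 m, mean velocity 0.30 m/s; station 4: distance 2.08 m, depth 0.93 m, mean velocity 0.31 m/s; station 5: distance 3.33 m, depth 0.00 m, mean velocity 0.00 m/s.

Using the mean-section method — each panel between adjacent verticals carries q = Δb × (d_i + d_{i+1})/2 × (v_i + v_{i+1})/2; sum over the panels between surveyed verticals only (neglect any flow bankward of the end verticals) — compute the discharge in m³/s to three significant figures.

0.409 m³/s

Panel 1-2: Δb = 1.48 m, d̄ = (0.00+1.08)/2 = 0.54, v̄ = (0.00+0.35)/2 = 0.175 → q = 1.48×0.54×0.175 = 0.1399 m³/s
Panel 2-3: Δb = 0.39 m, d̄ = (1.08+0.85)/2 = 0.965, v̄ = (0.35+0.30)/2 = 0.325 → q = 0.39×0.965×0.325 = 0.1223 m³/s
Panel 3-4: Δb = 0.21 m, d̄ = (0.85+0.93)/2 = 0.89, v̄ = (0.30+0.31)/2 = 0.305 → q = 0.21×0.89×0.305 = 0.05700 m³/s
Panel 4-5: Δb = 1.25 m, d̄ = (0.93+0.00)/2 = 0.465, v̄ = (0.31+0.00)/2 = 0.155 → q = 1.25×0.465×0.155 = 0.09009 m³/s
Q = Σ q = 0.4093 m³/s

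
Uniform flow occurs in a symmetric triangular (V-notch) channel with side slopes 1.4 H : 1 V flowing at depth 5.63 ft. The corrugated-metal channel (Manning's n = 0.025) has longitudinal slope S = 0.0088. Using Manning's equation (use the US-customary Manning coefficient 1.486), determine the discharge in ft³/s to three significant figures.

430 ft³/s

A = z·y² = 1.4×5.63² = 44.38 ft²
P = 2y√(1+z²) = 2×5.63×√(1+1.4²) = 19.37 ft
R = A/P = 44.38/19.37 = 2.291 ft
Q = (1.486/n)·A·R^(2/3)·S^(1/2) = (1.486/0.025) × 44.38 × 2.291^(2/3) × 0.0088^(1/2) = 430.0 ft³/s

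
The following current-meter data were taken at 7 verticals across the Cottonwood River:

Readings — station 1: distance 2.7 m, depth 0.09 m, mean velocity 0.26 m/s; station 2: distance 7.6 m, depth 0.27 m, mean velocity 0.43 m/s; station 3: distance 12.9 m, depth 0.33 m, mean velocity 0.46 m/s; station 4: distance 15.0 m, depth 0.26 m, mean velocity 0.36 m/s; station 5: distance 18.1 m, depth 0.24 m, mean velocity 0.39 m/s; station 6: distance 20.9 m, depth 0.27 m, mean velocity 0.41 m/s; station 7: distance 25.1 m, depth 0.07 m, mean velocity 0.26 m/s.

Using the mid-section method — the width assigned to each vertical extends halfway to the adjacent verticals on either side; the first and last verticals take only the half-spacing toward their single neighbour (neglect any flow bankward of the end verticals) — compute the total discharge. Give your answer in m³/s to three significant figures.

w_1 = (7.6 − 2.7)/2 = 2.45 m; q_1 = 0.26 × 0.09 × 2.45 = 0.05733 m³/s
w_2 = (12.9 − 2.7)/2 = 5.1 m; q_2 = 0.43 × 0.27 × 5.1 = 0.5921 m³/s
w_3 = (15.0 − 7.6)/2 = 3.7 m; q_3 = 0.46 × 0.33 × 3.7 = 0.5617 m³/s
w_4 = (18.1 − 12.9)/2 = 2.6 m; q_4 = 0.36 × 0.26 × 2.6 = 0.2434 m³/s
w_5 = (20.9 − 15.0)/2 = 2.95 m; q_5 = 0.39 × 0.24 × 2.95 = 0.2761 m³/s
w_6 = (25.1 − 18.1)/2 = 3.5 m; q_6 = 0.41 × 0.27 × 3.5 = 0.3875 m³/s
w_7 = (25.1 − 20.9)/2 = 2.1 m; q_7 = 0.26 × 0.07 × 2.1 = 0.03822 m³/s
Q = Σ qᵢ = 2.156 m³/s

2.16 m³/s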